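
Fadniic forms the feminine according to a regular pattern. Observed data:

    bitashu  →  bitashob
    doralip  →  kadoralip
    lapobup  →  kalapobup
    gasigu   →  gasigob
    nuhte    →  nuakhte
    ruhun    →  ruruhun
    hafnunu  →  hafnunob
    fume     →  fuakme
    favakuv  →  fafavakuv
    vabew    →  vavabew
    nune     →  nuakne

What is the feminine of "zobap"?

bitashu and lapobup both have last vowel 'u' yet inflect differently (bitashob, kalapobup), so the last vowel is not what conditions the rule; the final letter is.
"zobap" ends in -p. The stems ending in -p (lapobup → kalapobup, doralip → kadoralip) add the prefix ka-.
The other patterns: stems ending in -u drop the final letter and add -ob; stems ending in -e insert -ak- after the first vowel; stems ending in -n, -v or -w repeat the first consonant+vowel as a prefix.
So zobap → kazobap.

kazobap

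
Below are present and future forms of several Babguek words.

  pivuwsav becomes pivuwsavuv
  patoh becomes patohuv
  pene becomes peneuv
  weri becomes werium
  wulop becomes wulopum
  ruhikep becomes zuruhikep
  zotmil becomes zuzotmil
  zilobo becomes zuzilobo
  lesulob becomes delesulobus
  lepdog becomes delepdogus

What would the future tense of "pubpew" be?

wulop and ruhikep both end in -p yet inflect differently (wulopum, zuruhikep), so the final letter is not what conditions the rule; the first letter is.
"pubpew" begins with p-. The stems beginning with p- (pivuwsav → pivuwsavuv, patoh → patohuv, pene → peneuv) add -uv.
So pubpew → pubpewuv.

pubpewuv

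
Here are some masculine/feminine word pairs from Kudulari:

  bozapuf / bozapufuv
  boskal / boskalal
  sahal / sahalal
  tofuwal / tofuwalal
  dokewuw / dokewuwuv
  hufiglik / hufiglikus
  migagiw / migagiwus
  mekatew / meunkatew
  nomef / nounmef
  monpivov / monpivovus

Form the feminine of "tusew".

nomef and bozapuf both end in -f yet inflect differently (nounmef, bozapufuv), so the final letter is not what conditions the rule; the last vowel is.
"tusew" has last vowel 'e'. The stems whose last vowel is 'e' (nomef → nounmef, mekatew → meunkatew) insert -un- after the first vowel.
The other patterns: stems whose last vowel is 'u' add -uv; stems whose last vowel is 'a' add -al; stems whose last vowel is 'i' or 'o' add -us.
So tusew → tuunsew.

tuunsew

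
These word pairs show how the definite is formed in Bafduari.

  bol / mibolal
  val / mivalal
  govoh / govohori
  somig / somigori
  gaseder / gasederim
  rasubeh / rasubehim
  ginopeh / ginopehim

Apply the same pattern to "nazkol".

govoh and rasubeh both end in -h yet inflect differently (govohori, rasubehim), so the final letter is not what conditions the rule; the number of vowels is.
"nazkol" has 2 vowels. The stems with 2 vowels (govoh → govohori, somig → somigori) add -ori.
The other patterns: stems with 1 vowel add mi- … -al around the stem; stems with 3 vowels add -im.
So nazkol → nazkolori.

nazkolori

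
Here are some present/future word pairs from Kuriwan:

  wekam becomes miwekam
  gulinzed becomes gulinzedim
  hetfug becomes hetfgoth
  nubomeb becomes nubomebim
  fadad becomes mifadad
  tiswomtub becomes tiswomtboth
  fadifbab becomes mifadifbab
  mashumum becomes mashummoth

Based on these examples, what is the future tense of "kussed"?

kussedim

fadifbab and tiswomtub both end in -b yet inflect differently (mifadifbab, tiswomtboth), so the final letter is not what conditions the rule; the last vowel is.
"kussed" has last vowel 'e'. The stems whose last vowel is 'e' (nubomeb → nubomebim, gulinzed → gulinzedim) add -im.
The other patterns: stems whose last vowel is 'a' add the prefix mi-; stems whose last vowel is 'u' delete the last vowel and add -oth.
So kussed → kussedim.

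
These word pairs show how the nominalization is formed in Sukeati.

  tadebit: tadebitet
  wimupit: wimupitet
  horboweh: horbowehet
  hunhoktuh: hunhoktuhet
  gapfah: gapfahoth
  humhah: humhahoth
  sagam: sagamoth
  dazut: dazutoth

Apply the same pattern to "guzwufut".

"guzwufut" has 3 vowels. The stems with 3 vowels (tadebit → tadebitet, wimupit → wimupitet, horboweh → horbowehet) add -et.
The other pattern: stems with 2 vowels add -oth.
So guzwufut → guzwufutet.

guzwufutet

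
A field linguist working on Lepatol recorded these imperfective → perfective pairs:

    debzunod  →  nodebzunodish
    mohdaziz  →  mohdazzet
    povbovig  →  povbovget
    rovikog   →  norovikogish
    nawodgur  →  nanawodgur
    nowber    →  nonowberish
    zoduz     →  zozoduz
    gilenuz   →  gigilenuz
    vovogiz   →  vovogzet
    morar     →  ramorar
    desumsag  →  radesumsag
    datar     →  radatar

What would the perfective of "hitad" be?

"hitad" has last vowel 'a'. The stems whose last vowel is 'a' (datar → radatar, desumsag → radesumsag, morar → ramorar) add the prefix ra-.
So hitad → rahitad.

rahitad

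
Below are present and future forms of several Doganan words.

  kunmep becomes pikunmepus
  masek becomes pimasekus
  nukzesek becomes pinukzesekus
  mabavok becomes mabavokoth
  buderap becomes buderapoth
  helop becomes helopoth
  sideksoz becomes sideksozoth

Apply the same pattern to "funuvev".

masek and mabavok both end in -k yet inflect differently (pimasekus, mabavokoth), so the final letter is not what conditions the rule; the last vowel is.
"funuvev" has last vowel 'e'. The stems whose last vowel is 'e' (kunmep → pikunmepus, masek → pimasekus, nukzesek → pinukzesekus) add pi- … -us around the stem.
The other pattern: stems whose last vowel is 'a' or 'o' add -oth.
So funuvev → pifunuvevus.

pifunuvevus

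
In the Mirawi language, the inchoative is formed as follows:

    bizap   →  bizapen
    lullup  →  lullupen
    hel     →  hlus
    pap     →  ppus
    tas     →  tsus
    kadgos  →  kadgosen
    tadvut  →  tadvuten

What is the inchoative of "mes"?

msus

pap and lullup both end in -p yet inflect differently (ppus, lullupen), so the final letter is not what conditions the rule; the number of vowels is.
"mes" has 1 vowel. The stems with 1 vowel (tas → tsus, hel → hlus, pap → ppus) delete the last vowel and add -us.
So mes → msus.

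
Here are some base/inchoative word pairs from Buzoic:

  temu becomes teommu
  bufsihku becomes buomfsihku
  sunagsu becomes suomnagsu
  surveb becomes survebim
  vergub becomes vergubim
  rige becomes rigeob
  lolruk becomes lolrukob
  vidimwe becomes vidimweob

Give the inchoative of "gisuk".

temu and vergub both have last vowel 'u' yet inflect differently (teommu, vergubim), so the last vowel is not what conditions the rule; the final letter is.
"gisuk" ends in -k. The one such stem in the data (lolruk → lolrukob) adds -ob, so the same rule applies.
So gisuk → gisukob.

gisukob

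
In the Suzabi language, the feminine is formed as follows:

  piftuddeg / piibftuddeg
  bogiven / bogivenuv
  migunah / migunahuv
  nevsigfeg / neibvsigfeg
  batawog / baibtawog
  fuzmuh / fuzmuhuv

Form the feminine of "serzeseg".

seibrzeseg

piftuddeg and bogiven both have last vowel 'e' yet inflect differently (piibftuddeg, bogivenuv), so the last vowel is not what conditions the rule; the final letter is.
"serzeseg" ends in -g. The stems ending in -g (batawog → baibtawog, piftuddeg → piibftuddeg, nevsigfeg → neibvsigfeg) insert -ib- after the first vowel.
The other pattern: stems ending in -h or -n add -uv.
So serzeseg → seibrzeseg.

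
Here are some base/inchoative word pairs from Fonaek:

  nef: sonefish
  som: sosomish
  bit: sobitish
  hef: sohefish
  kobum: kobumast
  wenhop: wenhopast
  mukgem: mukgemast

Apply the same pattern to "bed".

sobedish

som and kobum both end in -m yet inflect differently (sosomish, kobumast), so the final letter is not what conditions the rule; the number of vowels is.
"bed" has 1 vowel. The stems with 1 vowel (nef → sonefish, som → sosomish, bit → sobitish) add so- … -ish around the stem.
The other pattern: stems with 2 vowels add -ast.
So bed → sobedish.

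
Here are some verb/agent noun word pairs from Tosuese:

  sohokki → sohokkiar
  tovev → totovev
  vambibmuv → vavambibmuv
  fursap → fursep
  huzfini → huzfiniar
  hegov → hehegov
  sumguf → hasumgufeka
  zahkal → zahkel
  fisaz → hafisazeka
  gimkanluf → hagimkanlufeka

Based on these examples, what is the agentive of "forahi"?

vambibmuv and gimkanluf both have last vowel 'u' yet inflect differently (vavambibmuv, hagimkanlufeka), so the last vowel is not what conditions the rule; the final letter is.
"forahi" ends in -i. The stems ending in -i (sohokki → sohokkiar, huzfini → huzfiniar) add -ar.
So forahi → forahiar.

forahiar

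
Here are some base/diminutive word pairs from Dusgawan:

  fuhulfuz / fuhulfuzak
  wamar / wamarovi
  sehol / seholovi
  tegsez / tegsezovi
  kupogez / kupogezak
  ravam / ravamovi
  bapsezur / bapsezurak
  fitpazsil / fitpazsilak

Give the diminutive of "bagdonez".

"bagdonez" has 3 vowels. The stems with 3 vowels (fitpazsil → fitpazsilak, kupogez → kupogezak, bapsezur → bapsezurak) add -ak.
So bagdonez → bagdonezak.

bagdonezak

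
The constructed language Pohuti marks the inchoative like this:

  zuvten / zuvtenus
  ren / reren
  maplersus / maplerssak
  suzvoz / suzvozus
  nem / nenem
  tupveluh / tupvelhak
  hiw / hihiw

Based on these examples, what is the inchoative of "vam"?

vavam

ren and zuvten both end in -n yet inflect differently (reren, zuvtenus), so the final letter is not what conditions the rule; the number of vowels is.
"vam" has 1 vowel. The stems with 1 vowel (ren → reren, nem → nenem, hiw → hihiw) repeat the first consonant+vowel as a prefix.
So vam → vavam.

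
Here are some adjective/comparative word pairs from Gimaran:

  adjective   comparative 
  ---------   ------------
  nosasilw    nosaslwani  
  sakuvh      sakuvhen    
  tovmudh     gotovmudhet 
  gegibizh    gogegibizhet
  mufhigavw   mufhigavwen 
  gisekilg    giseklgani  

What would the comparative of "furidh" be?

gofuridhet

"furidh" has second-to-last letter 'd'. The one such stem in the data (tovmudh → gotovmudhet) adds go- … -et around the stem, so the same rule applies.
The other patterns: stems whose second-to-last letter is 'v' add -en; stems whose second-to-last letter is 'l' delete the last vowel and add -ani.
So furidh → gofuridhet.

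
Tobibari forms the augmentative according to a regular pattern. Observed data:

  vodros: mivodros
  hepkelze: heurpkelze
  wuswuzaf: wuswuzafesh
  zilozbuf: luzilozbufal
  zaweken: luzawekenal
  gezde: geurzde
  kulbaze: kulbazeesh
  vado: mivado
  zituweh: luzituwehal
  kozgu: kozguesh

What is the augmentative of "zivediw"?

zilozbuf and wuswuzaf both end in -f yet inflect differently (luzilozbufal, wuswuzafesh), so the final letter is not what conditions the rule; the first letter is.
"zivediw" begins with z-. The stems beginning with z- (zilozbuf → luzilozbufal, zaweken → luzawekenal, zituweh → luzituwehal) add lu- … -al around the stem.
So zivediw → luzivediwal.

luzivediwal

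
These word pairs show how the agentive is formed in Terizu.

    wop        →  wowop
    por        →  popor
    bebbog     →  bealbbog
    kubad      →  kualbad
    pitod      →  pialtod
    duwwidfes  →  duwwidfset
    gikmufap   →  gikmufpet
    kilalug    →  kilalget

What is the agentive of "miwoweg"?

miwowget

"miwoweg" has 3 vowels. The stems with 3 vowels (duwwidfes → duwwidfset, gikmufap → gikmufpet, kilalug → kilalget) delete the last vowel and add -et.
So miwoweg → miwowget.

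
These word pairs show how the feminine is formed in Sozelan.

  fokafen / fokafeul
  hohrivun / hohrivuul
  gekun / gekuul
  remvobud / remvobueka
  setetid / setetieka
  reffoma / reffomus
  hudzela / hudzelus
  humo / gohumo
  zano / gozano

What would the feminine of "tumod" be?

hohrivun and remvobud both have last vowel 'u' yet inflect differently (hohrivuul, remvobueka), so the last vowel is not what conditions the rule; the final letter is.
"tumod" ends in -d. The stems ending in -d (remvobud → remvobueka, setetid → setetieka) drop the final letter and add -eka.
So tumod → tumoeka.

tumoeka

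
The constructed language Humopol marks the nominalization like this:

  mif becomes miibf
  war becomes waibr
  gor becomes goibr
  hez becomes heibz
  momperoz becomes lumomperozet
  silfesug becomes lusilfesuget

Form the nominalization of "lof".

loibf

hez and momperoz both end in -z yet inflect differently (heibz, lumomperozet), so the final letter is not what conditions the rule; the number of vowels is.
"lof" has 1 vowel. The stems with 1 vowel (mif → miibf, war → waibr, gor → goibr) insert -ib- after the first vowel.
The other pattern: stems with 3 vowels add lu- … -et around the stem.
So lof → loibf.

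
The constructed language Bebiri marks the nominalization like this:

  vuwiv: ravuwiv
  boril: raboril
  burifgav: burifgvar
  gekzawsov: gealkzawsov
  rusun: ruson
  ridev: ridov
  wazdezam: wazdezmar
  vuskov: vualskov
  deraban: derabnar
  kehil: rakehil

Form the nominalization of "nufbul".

nufbol

vuwiv and gekzawsov both end in -v yet inflect differently (ravuwiv, gealkzawsov), so the final letter is not what conditions the rule; the last vowel is.
"nufbul" has last vowel 'u'. The one such stem in the data (rusun → ruson) changes the last vowel to 'o' (as does ridev), so the same rule applies.
The other patterns: stems whose last vowel is 'i' add the prefix ra-; stems whose last vowel is 'o' insert -al- after the first vowel; stems whose last vowel is 'a' delete the last vowel and add -ar.
So nufbul → nufbol.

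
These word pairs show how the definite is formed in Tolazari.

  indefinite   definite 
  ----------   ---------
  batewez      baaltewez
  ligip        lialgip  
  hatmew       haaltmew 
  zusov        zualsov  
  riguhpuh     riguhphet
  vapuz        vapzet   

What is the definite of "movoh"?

moalvoh

"movoh" has last vowel 'o'. The one such stem in the data (zusov → zualsov) inserts -al- after the first vowel (as do hatmew, batewez), so the same rule applies.
So movoh → moalvoh.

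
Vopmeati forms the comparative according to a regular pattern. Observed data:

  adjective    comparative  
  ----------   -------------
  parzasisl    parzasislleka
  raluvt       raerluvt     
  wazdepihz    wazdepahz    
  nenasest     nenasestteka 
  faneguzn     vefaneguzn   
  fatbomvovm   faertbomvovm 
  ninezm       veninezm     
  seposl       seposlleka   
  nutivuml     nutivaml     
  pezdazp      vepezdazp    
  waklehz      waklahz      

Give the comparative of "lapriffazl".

nenasest and raluvt both end in -t yet inflect differently (nenasestteka, raerluvt), so the final letter is not what conditions the rule; the second-to-last letter is.
"lapriffazl" has second-to-last letter 'z'. The stems whose second-to-last letter is 'z' (pezdazp → vepezdazp, ninezm → veninezm, faneguzn → vefaneguzn) add the prefix ve-.
The other patterns: stems whose second-to-last letter is 's' double the final consonant and add -eka; stems whose second-to-last letter is 'v' insert -er- after the first vowel; stems whose second-to-last letter is 'h' or 'm' change the last vowel to 'a'.
So lapriffazl → velapriffazl.

velapriffazl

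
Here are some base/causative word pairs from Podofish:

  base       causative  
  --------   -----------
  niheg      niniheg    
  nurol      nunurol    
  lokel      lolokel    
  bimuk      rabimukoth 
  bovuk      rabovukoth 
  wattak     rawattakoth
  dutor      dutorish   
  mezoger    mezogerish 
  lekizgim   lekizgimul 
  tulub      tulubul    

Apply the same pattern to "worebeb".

nurol and dutor both have last vowel 'o' yet inflect differently (nunurol, dutorish), so the last vowel is not what conditions the rule; the final letter is.
"worebeb" ends in -b. The one such stem in the data (tulub → tulubul) adds -ul, so the same rule applies.
The other patterns: stems ending in -g or -l repeat the first consonant+vowel as a prefix; stems ending in -k add ra- … -oth around the stem; stems ending in -r add -ish.
So worebeb → worebebul.

worebebul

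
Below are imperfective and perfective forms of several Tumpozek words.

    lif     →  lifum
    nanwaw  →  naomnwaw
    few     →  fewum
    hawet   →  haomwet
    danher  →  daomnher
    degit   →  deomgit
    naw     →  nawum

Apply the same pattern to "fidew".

few and nanwaw both end in -w yet inflect differently (fewum, naomnwaw), so the final letter is not what conditions the rule; the number of vowels is.
"fidew" has 2 vowels. The stems with 2 vowels (degit → deomgit, nanwaw → naomnwaw, hawet → haomwet) insert -om- after the first vowel.
So fidew → fiomdew.

fiomdew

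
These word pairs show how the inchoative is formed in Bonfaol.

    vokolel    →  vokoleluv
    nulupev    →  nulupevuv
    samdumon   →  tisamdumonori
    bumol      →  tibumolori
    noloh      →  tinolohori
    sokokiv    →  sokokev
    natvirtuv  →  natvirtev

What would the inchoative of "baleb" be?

balebuv

"baleb" has last vowel 'e'. The stems whose last vowel is 'e' (vokolel → vokoleluv, nulupev → nulupevuv) add -uv.
The other patterns: stems whose last vowel is 'o' add ti- … -ori around the stem; stems whose last vowel is 'i' or 'u' change the last vowel to 'e'.
So baleb → balebuv.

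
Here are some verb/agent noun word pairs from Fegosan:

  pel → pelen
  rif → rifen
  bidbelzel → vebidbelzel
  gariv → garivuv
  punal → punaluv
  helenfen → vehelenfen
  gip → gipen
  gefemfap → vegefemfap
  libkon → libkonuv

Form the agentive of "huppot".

huppotuv

pel and punal both end in -l yet inflect differently (pelen, punaluv), so the final letter is not what conditions the rule; the number of vowels is.
"huppot" has 2 vowels. The stems with 2 vowels (libkon → libkonuv, gariv → garivuv, punal → punaluv) add -uv.
So huppot → huppotuv.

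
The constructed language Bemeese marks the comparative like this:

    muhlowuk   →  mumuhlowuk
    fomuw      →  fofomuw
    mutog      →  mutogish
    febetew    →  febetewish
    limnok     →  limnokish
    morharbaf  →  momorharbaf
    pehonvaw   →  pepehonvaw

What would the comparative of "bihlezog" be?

fomuw and febetew both end in -w yet inflect differently (fofomuw, febetewish), so the final letter is not what conditions the rule; the last vowel is.
"bihlezog" has last vowel 'o'. The stems whose last vowel is 'o' (mutog → mutogish, limnok → limnokish) add -ish.
The other pattern: stems whose last vowel is 'a' or 'u' repeat the first consonant+vowel as a prefix.
So bihlezog → bihlezogish.

bihlezogish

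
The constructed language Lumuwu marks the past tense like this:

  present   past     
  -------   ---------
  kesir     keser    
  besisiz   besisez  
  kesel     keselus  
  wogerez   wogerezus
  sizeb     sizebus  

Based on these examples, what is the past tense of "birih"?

wogerez and besisiz both end in -z yet inflect differently (wogerezus, besisez), so the final letter is not what conditions the rule; the last vowel is.
"birih" has last vowel 'i'. The stems whose last vowel is 'i' (kesir → keser, besisiz → besisez) change the last vowel to 'e'.
So birih → bireh.

bireh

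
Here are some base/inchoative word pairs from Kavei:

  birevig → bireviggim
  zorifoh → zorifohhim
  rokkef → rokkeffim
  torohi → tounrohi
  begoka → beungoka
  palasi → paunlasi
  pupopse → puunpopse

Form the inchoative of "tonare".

tounnare

birevig and torohi both have last vowel 'i' yet inflect differently (bireviggim, tounrohi), so the last vowel is not what conditions the rule; whether the stem ends in a vowel or a consonant is.
"tonare" ends in a vowel. The stems ending in a vowel (torohi → tounrohi, begoka → beungoka, palasi → paunlasi) insert -un- after the first vowel.
So tonare → tounnare.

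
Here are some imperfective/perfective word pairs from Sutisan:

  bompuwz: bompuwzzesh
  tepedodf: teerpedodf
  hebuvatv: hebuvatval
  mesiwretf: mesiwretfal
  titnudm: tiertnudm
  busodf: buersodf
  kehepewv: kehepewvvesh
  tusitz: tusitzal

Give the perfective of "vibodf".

vierbodf

mesiwretf and busodf both end in -f yet inflect differently (mesiwretfal, buersodf), so the final letter is not what conditions the rule; the second-to-last letter is.
"vibodf" has second-to-last letter 'd'. The stems whose second-to-last letter is 'd' (titnudm → tiertnudm, busodf → buersodf, tepedodf → teerpedodf) insert -er- after the first vowel.
The other patterns: stems whose second-to-last letter is 't' add -al; stems whose second-to-last letter is 'w' double the final consonant and add -esh.
So vibodf → vierbodf.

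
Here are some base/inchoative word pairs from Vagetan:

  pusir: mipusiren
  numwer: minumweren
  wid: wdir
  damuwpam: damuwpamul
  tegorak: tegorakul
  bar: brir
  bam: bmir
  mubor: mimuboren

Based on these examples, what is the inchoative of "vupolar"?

bar and numwer both end in -r yet inflect differently (brir, minumweren), so the final letter is not what conditions the rule; the number of vowels is.
"vupolar" has 3 vowels. The stems with 3 vowels (damuwpam → damuwpamul, tegorak → tegorakul) add -ul.
The other patterns: stems with 1 vowel delete the last vowel and add -ir; stems with 2 vowels add mi- … -en around the stem.
So vupolar → vupolarul.

vupolarul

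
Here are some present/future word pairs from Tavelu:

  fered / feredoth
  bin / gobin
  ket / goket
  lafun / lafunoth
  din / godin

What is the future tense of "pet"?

din and lafun both end in -n yet inflect differently (godin, lafunoth), so the final letter is not what conditions the rule; the number of vowels is.
"pet" has 1 vowel. The stems with 1 vowel (din → godin, bin → gobin, ket → goket) add the prefix go-.
The other pattern: stems with 2 vowels add -oth.
So pet → gopet.

gopet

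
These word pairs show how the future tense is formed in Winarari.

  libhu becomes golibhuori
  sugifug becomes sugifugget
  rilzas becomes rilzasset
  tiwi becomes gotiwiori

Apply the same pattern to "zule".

gozuleori

"zule" ends in a vowel. The stems ending in a vowel (libhu → golibhuori, tiwi → gotiwiori) add go- … -ori around the stem.
So zule → gozuleori.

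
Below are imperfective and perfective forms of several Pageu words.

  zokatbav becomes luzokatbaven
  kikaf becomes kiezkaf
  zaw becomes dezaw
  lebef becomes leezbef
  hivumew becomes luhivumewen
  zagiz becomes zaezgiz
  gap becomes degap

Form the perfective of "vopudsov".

luvopudsoven

zaw and hivumew both end in -w yet inflect differently (dezaw, luhivumewen), so the final letter is not what conditions the rule; the number of vowels is.
"vopudsov" has 3 vowels. The stems with 3 vowels (hivumew → luhivumewen, zokatbav → luzokatbaven) add lu- … -en around the stem.
So vopudsov → luvopudsoven.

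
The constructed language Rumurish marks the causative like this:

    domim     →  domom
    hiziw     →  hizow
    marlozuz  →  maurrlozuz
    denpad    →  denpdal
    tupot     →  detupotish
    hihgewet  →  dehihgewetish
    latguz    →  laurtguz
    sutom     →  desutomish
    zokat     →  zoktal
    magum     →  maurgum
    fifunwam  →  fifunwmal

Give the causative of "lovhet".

magum and fifunwam both end in -m yet inflect differently (maurgum, fifunwmal), so the final letter is not what conditions the rule; the last vowel is.
"lovhet" has last vowel 'e'. The one such stem in the data (hihgewet → dehihgewetish) adds de- … -ish around the stem, so the same rule applies.
The other patterns: stems whose last vowel is 'u' insert -ur- after the first vowel; stems whose last vowel is 'a' delete the last vowel and add -al; stems whose last vowel is 'i' change the last vowel to 'o'.
So lovhet → delovhetish.

delovhetish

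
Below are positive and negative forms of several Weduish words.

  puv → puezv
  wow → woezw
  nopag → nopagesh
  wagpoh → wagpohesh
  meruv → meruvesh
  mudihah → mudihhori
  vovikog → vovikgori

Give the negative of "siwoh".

puv and meruv both end in -v yet inflect differently (puezv, meruvesh), so the final letter is not what conditions the rule; the number of vowels is.
"siwoh" has 2 vowels. The stems with 2 vowels (nopag → nopagesh, wagpoh → wagpohesh, meruv → meruvesh) add -esh.
So siwoh → siwohesh.

siwohesh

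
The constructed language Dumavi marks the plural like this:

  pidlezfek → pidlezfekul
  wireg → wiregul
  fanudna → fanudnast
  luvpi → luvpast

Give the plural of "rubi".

"rubi" ends in a vowel. The stems ending in a vowel (fanudna → fanudnast, luvpi → luvpast) drop the final letter and add -ast.
So rubi → rubast.

rubast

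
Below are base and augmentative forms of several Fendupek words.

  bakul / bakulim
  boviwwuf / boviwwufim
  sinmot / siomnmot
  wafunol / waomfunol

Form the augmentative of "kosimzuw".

kosimzuwim

bakul and wafunol both end in -l yet inflect differently (bakulim, waomfunol), so the final letter is not what conditions the rule; the last vowel is.
"kosimzuw" has last vowel 'u'. The stems whose last vowel is 'u' (bakul → bakulim, boviwwuf → boviwwufim) add -im.
So kosimzuw → kosimzuwim.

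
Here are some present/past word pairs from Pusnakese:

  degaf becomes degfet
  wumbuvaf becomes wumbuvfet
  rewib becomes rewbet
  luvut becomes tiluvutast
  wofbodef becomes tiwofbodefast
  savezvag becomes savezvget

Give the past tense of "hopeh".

degaf and wofbodef both end in -f yet inflect differently (degfet, tiwofbodefast), so the final letter is not what conditions the rule; the last vowel is.
"hopeh" has last vowel 'e'. The one such stem in the data (wofbodef → tiwofbodefast) adds ti- … -ast around the stem, so the same rule applies.
The other pattern: stems whose last vowel is 'a' or 'i' delete the last vowel and add -et.
So hopeh → tihopehast.

tihopehast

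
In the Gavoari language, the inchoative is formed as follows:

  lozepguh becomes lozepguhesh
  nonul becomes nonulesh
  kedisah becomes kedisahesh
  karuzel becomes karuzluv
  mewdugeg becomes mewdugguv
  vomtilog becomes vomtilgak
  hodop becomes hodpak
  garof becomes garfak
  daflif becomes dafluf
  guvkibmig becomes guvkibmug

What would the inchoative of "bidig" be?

bidug

nonul and karuzel both end in -l yet inflect differently (nonulesh, karuzluv), so the final letter is not what conditions the rule; the last vowel is.
"bidig" has last vowel 'i'. The stems whose last vowel is 'i' (daflif → dafluf, guvkibmig → guvkibmug) change the last vowel to 'u'.
So bidig → bidug.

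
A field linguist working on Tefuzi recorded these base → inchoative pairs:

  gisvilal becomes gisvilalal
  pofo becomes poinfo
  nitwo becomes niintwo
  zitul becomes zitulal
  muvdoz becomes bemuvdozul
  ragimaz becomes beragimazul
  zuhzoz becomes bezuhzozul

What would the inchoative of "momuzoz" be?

gisvilal and ragimaz both have last vowel 'a' yet inflect differently (gisvilalal, beragimazul), so the last vowel is not what conditions the rule; the final letter is.
"momuzoz" ends in -z. The stems ending in -z (ragimaz → beragimazul, zuhzoz → bezuhzozul, muvdoz → bemuvdozul) add be- … -ul around the stem.
The other patterns: stems ending in -l add -al; stems ending in -o insert -in- after the first vowel.
So momuzoz → bemomuzozul.

bemomuzozul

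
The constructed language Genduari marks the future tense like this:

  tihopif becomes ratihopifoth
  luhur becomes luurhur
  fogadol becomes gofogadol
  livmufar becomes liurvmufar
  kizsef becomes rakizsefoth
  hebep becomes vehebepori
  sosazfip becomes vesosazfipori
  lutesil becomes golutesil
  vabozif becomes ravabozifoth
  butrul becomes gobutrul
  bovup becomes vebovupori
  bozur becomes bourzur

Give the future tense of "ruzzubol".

goruzzubol

bovup and bozur both have last vowel 'u' yet inflect differently (vebovupori, bourzur), so the last vowel is not what conditions the rule; the final letter is.
"ruzzubol" ends in -l. The stems ending in -l (fogadol → gofogadol, butrul → gobutrul, lutesil → golutesil) add the prefix go-.
The other patterns: stems ending in -p add ve- … -ori around the stem; stems ending in -r insert -ur- after the first vowel; stems ending in -f add ra- … -oth around the stem.
So ruzzubol → goruzzubol.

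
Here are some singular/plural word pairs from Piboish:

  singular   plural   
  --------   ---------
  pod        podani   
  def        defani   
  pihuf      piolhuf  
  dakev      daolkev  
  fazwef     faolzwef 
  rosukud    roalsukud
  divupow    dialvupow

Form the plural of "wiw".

wiwani

def and pihuf both end in -f yet inflect differently (defani, piolhuf), so the final letter is not what conditions the rule; the number of vowels is.
"wiw" has 1 vowel. The stems with 1 vowel (pod → podani, def → defani) add -ani.
The other patterns: stems with 2 vowels insert -ol- after the first vowel; stems with 3 vowels insert -al- after the first vowel.
So wiw → wiwani.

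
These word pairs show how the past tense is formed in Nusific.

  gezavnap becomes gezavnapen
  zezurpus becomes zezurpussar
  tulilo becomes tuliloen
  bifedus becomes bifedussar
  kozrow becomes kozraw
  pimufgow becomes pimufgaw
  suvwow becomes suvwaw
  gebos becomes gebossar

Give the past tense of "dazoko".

gebos and kozrow both have last vowel 'o' yet inflect differently (gebossar, kozraw), so the last vowel is not what conditions the rule; the final letter is.
"dazoko" ends in -o. The one such stem in the data (tulilo → tuliloen) adds -en, so the same rule applies.
The other patterns: stems ending in -s double the final consonant and add -ar; stems ending in -w change the last vowel to 'a'.
So dazoko → dazokoen.

dazokoen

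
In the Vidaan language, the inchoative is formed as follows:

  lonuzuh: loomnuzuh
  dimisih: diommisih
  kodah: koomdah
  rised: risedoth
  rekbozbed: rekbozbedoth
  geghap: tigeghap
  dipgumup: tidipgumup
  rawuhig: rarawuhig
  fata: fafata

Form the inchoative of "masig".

mamasig

"masig" ends in -g. The one such stem in the data (rawuhig → rarawuhig) repeats the first consonant+vowel as a prefix (as does fata), so the same rule applies.
The other patterns: stems ending in -h insert -om- after the first vowel; stems ending in -d add -oth; stems ending in -p add the prefix ti-.
So masig → mamasig.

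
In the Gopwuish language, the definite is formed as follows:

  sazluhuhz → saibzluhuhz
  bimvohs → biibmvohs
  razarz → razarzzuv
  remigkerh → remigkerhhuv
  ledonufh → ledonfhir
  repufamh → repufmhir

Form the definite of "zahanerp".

"zahanerp" has second-to-last letter 'r'. The stems whose second-to-last letter is 'r' (razarz → razarzzuv, remigkerh → remigkerhhuv) double the final consonant and add -uv.
So zahanerp → zahanerppuv.

zahanerppuv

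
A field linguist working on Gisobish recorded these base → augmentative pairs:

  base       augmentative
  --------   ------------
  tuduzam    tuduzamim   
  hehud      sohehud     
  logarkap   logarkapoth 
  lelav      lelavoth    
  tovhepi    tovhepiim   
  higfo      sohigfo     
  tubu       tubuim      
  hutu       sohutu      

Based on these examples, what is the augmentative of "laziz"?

lazizoth

hutu and tubu both end in -u yet inflect differently (sohutu, tubuim), so the final letter is not what conditions the rule; the first letter is.
"laziz" begins with l-. The stems beginning with l- (logarkap → logarkapoth, lelav → lelavoth) add -oth.
So laziz → lazizoth.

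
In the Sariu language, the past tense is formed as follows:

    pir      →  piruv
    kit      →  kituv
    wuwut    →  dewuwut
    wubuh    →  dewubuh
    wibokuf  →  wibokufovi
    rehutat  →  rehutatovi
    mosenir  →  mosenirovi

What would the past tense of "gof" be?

"gof" has 1 vowel. The stems with 1 vowel (pir → piruv, kit → kituv) add -uv.
So gof → gofuv.

gofuv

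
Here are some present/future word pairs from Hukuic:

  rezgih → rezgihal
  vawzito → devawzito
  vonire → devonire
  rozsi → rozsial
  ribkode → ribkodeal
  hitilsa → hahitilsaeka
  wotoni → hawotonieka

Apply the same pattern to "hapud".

ribkode and vonire both end in -e yet inflect differently (ribkodeal, devonire), so the final letter is not what conditions the rule; the first letter is.
"hapud" begins with h-. The one such stem in the data (hitilsa → hahitilsaeka) adds ha- … -eka around the stem, so the same rule applies.
The other patterns: stems beginning with r- add -al; stems beginning with v- add the prefix de-.
So hapud → hahapudeka.

hahapudeka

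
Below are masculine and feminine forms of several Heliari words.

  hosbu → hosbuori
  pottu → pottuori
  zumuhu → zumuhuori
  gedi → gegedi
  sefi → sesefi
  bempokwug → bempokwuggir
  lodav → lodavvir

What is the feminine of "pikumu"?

hosbu and bempokwug both have last vowel 'u' yet inflect differently (hosbuori, bempokwuggir), so the last vowel is not what conditions the rule; the final letter is.
"pikumu" ends in -u. The stems ending in -u (hosbu → hosbuori, pottu → pottuori, zumuhu → zumuhuori) add -ori.
So pikumu → pikumuori.

pikumuori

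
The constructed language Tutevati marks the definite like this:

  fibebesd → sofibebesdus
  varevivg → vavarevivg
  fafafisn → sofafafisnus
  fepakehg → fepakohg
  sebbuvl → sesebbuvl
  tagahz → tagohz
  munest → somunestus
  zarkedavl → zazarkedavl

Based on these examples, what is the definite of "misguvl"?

mimisguvl

varevivg and fepakehg both end in -g yet inflect differently (vavarevivg, fepakohg), so the final letter is not what conditions the rule; the second-to-last letter is.
"misguvl" has second-to-last letter 'v'. The stems whose second-to-last letter is 'v' (varevivg → vavarevivg, sebbuvl → sesebbuvl, zarkedavl → zazarkedavl) repeat the first consonant+vowel as a prefix.
So misguvl → mimisguvl.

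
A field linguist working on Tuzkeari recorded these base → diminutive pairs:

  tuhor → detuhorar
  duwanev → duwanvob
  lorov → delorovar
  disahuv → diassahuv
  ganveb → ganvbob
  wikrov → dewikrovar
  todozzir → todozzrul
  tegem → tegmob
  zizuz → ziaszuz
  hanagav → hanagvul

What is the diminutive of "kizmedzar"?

duwanev and wikrov both end in -v yet inflect differently (duwanvob, dewikrovar), so the final letter is not what conditions the rule; the last vowel is.
"kizmedzar" has last vowel 'a'. The one such stem in the data (hanagav → hanagvul) deletes the last vowel and adds -ul (as does todozzir), so the same rule applies.
So kizmedzar → kizmedzrul.

kizmedzrul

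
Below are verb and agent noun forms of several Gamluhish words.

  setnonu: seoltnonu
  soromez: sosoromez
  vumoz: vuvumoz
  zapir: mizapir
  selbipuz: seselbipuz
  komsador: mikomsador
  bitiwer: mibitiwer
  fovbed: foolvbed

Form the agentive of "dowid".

bitiwer and soromez both have last vowel 'e' yet inflect differently (mibitiwer, sosoromez), so the last vowel is not what conditions the rule; the final letter is.
"dowid" ends in -d. The one such stem in the data (fovbed → foolvbed) inserts -ol- after the first vowel (as does setnonu), so the same rule applies.
So dowid → doolwid.

doolwid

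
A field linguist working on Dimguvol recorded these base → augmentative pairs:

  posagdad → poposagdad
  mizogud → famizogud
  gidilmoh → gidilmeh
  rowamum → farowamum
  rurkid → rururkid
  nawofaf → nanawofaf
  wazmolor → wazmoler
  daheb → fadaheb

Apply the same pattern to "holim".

mizogud and rurkid both end in -d yet inflect differently (famizogud, rururkid), so the final letter is not what conditions the rule; the last vowel is.
"holim" has last vowel 'i'. The one such stem in the data (rurkid → rururkid) repeats the first consonant+vowel as a prefix (as do nawofaf, posagdad), so the same rule applies.
The other patterns: stems whose last vowel is 'e' or 'u' add the prefix fa-; stems whose last vowel is 'o' change the last vowel to 'e'.
So holim → hoholim.

hoholim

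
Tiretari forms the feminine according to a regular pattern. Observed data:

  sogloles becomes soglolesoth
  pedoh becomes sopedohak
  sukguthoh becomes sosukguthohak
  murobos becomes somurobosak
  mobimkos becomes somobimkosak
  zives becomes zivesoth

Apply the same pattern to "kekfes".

kekfesoth

"kekfes" has last vowel 'e'. The stems whose last vowel is 'e' (zives → zivesoth, sogloles → soglolesoth) add -oth.
So kekfes → kekfesoth.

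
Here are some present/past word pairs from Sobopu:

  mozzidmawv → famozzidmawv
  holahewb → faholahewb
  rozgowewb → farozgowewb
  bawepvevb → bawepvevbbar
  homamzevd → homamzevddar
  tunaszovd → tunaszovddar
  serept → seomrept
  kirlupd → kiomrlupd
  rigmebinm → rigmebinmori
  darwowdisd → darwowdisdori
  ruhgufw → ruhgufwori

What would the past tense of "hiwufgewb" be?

fahiwufgewb

holahewb and bawepvevb both end in -b yet inflect differently (faholahewb, bawepvevbbar), so the final letter is not what conditions the rule; the second-to-last letter is.
"hiwufgewb" has second-to-last letter 'w'. The stems whose second-to-last letter is 'w' (mozzidmawv → famozzidmawv, holahewb → faholahewb, rozgowewb → farozgowewb) add the prefix fa-.
So hiwufgewb → fahiwufgewb.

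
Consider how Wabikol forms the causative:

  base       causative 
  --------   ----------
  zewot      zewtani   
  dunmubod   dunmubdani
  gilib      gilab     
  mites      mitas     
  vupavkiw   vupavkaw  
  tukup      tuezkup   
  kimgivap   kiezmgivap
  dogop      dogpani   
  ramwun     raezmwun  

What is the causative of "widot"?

widtani

dogop and kimgivap both end in -p yet inflect differently (dogpani, kiezmgivap), so the final letter is not what conditions the rule; the last vowel is.
"widot" has last vowel 'o'. The stems whose last vowel is 'o' (dunmubod → dunmubdani, dogop → dogpani, zewot → zewtani) delete the last vowel and add -ani.
So widot → widtani.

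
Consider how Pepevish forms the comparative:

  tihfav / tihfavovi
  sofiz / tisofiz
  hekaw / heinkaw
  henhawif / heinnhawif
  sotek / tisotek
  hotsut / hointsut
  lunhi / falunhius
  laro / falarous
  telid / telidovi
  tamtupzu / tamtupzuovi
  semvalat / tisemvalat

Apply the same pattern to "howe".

hoinwe

"howe" begins with h-. The stems beginning with h- (hekaw → heinkaw, hotsut → hointsut, henhawif → heinnhawif) insert -in- after the first vowel.
So howe → hoinwe.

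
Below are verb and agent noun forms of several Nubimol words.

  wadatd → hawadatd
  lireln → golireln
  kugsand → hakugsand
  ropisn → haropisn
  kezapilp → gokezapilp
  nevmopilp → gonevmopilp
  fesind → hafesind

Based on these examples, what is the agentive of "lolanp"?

halolanp

lireln and ropisn both end in -n yet inflect differently (golireln, haropisn), so the final letter is not what conditions the rule; the second-to-last letter is.
"lolanp" has second-to-last letter 'n'. The stems whose second-to-last letter is 'n' (fesind → hafesind, kugsand → hakugsand) add the prefix ha-.
So lolanp → halolanp.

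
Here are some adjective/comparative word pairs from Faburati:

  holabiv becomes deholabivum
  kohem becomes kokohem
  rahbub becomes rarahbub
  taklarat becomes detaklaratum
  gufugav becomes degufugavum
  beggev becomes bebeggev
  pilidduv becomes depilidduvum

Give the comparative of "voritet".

devoritetum

gufugav and beggev both end in -v yet inflect differently (degufugavum, bebeggev), so the final letter is not what conditions the rule; the number of vowels is.
"voritet" has 3 vowels. The stems with 3 vowels (gufugav → degufugavum, holabiv → deholabivum, taklarat → detaklaratum) add de- … -um around the stem.
The other pattern: stems with 2 vowels repeat the first consonant+vowel as a prefix.
So voritet → devoritetum.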